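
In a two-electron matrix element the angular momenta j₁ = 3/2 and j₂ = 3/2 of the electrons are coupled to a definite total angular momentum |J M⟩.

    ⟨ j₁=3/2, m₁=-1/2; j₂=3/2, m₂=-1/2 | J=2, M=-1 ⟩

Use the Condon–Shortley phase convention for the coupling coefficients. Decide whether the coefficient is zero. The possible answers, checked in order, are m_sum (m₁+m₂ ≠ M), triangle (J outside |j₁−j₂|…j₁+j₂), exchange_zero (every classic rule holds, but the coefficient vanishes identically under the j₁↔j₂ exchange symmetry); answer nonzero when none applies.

exchange_zero

m-sum: m₁+m₂ = -1/2+(-1/2) = -1, M = -1  ✓
triangle: |j₁−j₂| = 0 ≤ J = 2 ≤ j₁+j₂ = 3  ✓
exchange: j₁=j₂ and m₁=m₂, and (−1)^(j₁+j₂−J) = (−1)^1 = −1 forces ⟨j₁m₁;j₂m₂|JM⟩ = −⟨j₂m₂;j₁m₁|JM⟩ = −⟨j₁m₁;j₂m₂|JM⟩ ⇒ the coefficient vanishes identically
Racah sum check: Σ_k collapses to 0 ⇒ CG = 0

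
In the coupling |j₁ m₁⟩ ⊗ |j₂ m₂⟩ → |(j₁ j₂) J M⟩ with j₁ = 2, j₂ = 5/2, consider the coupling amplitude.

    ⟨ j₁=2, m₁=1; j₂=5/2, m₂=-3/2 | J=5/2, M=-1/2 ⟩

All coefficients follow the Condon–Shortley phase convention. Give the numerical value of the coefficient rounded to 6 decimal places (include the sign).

+√(6/35) ≈ +0.414039

√[6·2!2!3!/8! · 3!1!1!4!2!3!] = √(216/35)
  +(−1)^0/∏(0,2,1,1,1,2)! = 1/4  (running 1/4)
  +(−1)^1/∏(1,1,0,0,2,3)! = -1/12  (running 1/6)
⟨..|..⟩ = √(216/35)·(1/6) = +0.414039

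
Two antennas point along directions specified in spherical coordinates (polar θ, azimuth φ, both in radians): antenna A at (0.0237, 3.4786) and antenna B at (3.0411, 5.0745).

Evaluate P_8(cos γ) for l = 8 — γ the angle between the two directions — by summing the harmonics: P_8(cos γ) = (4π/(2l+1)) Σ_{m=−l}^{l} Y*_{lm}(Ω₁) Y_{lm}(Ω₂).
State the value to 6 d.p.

0.819029

Expand P_8 via completeness: Σ_{m} conj(Y_{8,m}) at Ω₁ times Y_{8,m} at Ω₂ —
  term(m=-8) = 0.00000 - 0.00000j   from Y*(Ω₁)=-0.00000 + 0.00000j, Y(Ω₂)=-0.00000 - 0.00000j
  term(m=-7) = -0.00000 - 0.00000j   from Y*(Ω₁)=0.00000 - 0.00000j, Y(Ω₂)=0.00000 - 0.00000j
  term(m=-6) = -0.00000 + 0.00000j   from Y*(Ω₁)=-0.00000 + 0.00000j, Y(Ω₂)=0.00000 + 0.00000j
  term(m=-5) = 0.00000 + 0.00000j   from Y*(Ω₁)=0.00000 - 0.00000j, Y(Ω₂)=-0.00009 + 0.00002j
  term(m=-4) = 0.00000 - 0.00000j   from Y*(Ω₁)=0.00000 + 0.00000j, Y(Ω₂)=0.00016 - 0.00133j
  term(m=-3) = -0.00000 - 0.00000j   from Y*(Ω₁)=-0.00010 - 0.00016j, Y(Ω₂)=0.01202 + 0.00633j
  term(m=-2) = -0.00057 + 0.00003j   from Y*(Ω₁)=0.00451 + 0.00361j, Y(Ω₂)=-0.07357 + 0.06508j
  term(m=-1) = 0.00132 + 0.05264j   from Y*(Ω₁)=-0.10982 - 0.03848j, Y(Ω₂)=-0.16032 - 0.42320j
  term(m=+0) = 1.10649 + 0.00000j   from Y*(Ω₁)=1.15138 + 0.00000j, Y(Ω₂)=0.96101 + 0.00000j
  term(m=+1) = 0.00132 - 0.05264j   from Y*(Ω₁)=0.10982 - 0.03848j, Y(Ω₂)=0.16032 - 0.42320j
  term(m=+2) = -0.00057 - 0.00003j   from Y*(Ω₁)=0.00451 - 0.00361j, Y(Ω₂)=-0.07357 - 0.06508j
  term(m=+3) = -0.00000 + 0.00000j   from Y*(Ω₁)=0.00010 - 0.00016j, Y(Ω₂)=-0.01202 + 0.00633j
  term(m=+4) = 0.00000 + 0.00000j   from Y*(Ω₁)=0.00000 - 0.00000j, Y(Ω₂)=0.00016 + 0.00133j
  term(m=+5) = 0.00000 - 0.00000j   from Y*(Ω₁)=-0.00000 - 0.00000j, Y(Ω₂)=0.00009 + 0.00002j
  term(m=+6) = -0.00000 - 0.00000j   from Y*(Ω₁)=-0.00000 - 0.00000j, Y(Ω₂)=0.00000 - 0.00000j
  term(m=+7) = -0.00000 + 0.00000j   from Y*(Ω₁)=-0.00000 - 0.00000j, Y(Ω₂)=-0.00000 - 0.00000j
  term(m=+8) = 0.00000 + 0.00000j   from Y*(Ω₁)=-0.00000 - 0.00000j, Y(Ω₂)=-0.00000 + 0.00000j
Accumulated sum 1.10800 - 0.00000j; after 4π/(2l+1) scaling, 0.81903 - 0.00000j ⇒ P_8 = 0.819029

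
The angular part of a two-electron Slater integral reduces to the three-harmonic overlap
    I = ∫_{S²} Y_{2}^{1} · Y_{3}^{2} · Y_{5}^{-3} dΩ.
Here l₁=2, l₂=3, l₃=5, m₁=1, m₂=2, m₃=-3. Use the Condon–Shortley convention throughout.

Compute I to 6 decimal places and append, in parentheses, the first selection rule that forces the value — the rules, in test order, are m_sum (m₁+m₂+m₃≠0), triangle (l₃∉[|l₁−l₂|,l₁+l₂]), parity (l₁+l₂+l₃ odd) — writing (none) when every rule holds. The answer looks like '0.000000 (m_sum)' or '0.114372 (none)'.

Checks pass: Σm=0; 10 even; l₃=5∈[1,5].
(2·2+1)(2·3+1)(2·5+1) = 385
Δ: 0! 4! 6! / 11! → 1/2310
sum: t=0:+1/144 = 1/144
3j²(2 3 5; 0 0 0) = Δ·Π!·Σ² = 10/231  (sign -1)
sum: t=0:+1/720 = 1/720
3j²(2 3 5; 1 2 -3) = Δ·Π!·Σ² = 8/165  (sign +1)
combine: 4πI² = 385·10/231·8/165 = 80/99
take √, sign -1: I = -0.25358436
No selection rule forces the value: the integral is nonzero (none).

-0.253584 (none)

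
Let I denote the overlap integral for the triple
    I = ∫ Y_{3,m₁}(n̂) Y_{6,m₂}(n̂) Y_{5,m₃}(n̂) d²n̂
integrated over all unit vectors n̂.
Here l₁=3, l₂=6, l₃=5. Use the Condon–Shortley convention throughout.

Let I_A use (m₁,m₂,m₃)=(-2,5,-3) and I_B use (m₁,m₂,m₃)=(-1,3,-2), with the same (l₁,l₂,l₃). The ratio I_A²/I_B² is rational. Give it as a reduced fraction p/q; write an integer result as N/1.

11/9

l's match ⇒ only the (l;m) 3-j factors differ between A and B.
A: triangle coeff Δ(3,6,5) = 1/675675; Σ_t [3,4]: t=3:−1/483840 t=4:+1/120960 = 1/161280; (3j)²=2/91 [(3 6 5; -2 5 -3)], sign=+1
B: triangle coeff Δ(3,6,5) = 1/675675; Σ_t [2,4]: t=2:+1/40320 t=3:−1/8640 t=4:+1/34560 = -1/16128; (3j)²=18/1001 [(3 6 5; -1 3 -2)], sign=+1
I_A²/I_B² = (2/91)/(18/1001) = 11/9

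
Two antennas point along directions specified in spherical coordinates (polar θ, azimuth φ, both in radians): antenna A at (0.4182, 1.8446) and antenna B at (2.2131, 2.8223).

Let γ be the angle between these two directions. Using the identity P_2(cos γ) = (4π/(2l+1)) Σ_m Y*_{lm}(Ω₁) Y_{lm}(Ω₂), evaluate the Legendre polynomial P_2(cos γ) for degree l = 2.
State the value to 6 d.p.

Summing Y*_{l m}(θ₁,φ₁)·Y_{l m}(θ₂,φ₂) over m ∈ [−2, 2]; prefactor 4π/(2·2+1) = 2.513274:
  m=-2: (-0.054392-0.033169i) × (+0.198856+0.147620i) = -0.005920-0.014625i  (running Σ = -0.005920-0.014625i)
  m=-1: (-0.077524+0.276026i) × (+0.351834+0.116318i) = -0.059382+0.088098i  (running Σ = -0.065302+0.073473i)
  m=0: (+0.474730-0.000000i) × (+0.024144+0.000000i) = +0.011462+0.000000i  (running Σ = -0.053840+0.073473i)
  m=1: (+0.077524+0.276026i) × (-0.351834+0.116318i) = -0.059382-0.088098i  (running Σ = -0.113223-0.014625i)
  m=2: (-0.054392+0.033169i) × (+0.198856-0.147620i) = -0.005920+0.014625i  (running Σ = -0.119142+0.000000i)
Accumulated sum -0.119142+0.000000i; after 4π/(2l+1) scaling, -0.299438+0.000000i ⇒ P_2 = -0.299438

-0.299438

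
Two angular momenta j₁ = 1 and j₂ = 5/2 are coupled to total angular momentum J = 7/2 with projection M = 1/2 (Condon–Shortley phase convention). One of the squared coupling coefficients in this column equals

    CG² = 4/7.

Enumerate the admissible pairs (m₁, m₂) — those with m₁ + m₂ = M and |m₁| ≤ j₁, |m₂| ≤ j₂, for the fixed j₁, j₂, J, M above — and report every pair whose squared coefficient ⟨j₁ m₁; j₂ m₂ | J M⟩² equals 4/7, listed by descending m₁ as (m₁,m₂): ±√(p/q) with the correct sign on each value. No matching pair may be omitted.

Admissible pairs with m₁+m₂ = M = 1/2: (-1,3/2), (0,1/2), (1,-1/2)
  (m₁,m₂)=(1,-1/2): CG² = 2/7, CG = +√(2/7)
  (m₁,m₂)=(0,1/2): CG² = 4/7, CG = +√(4/7)   ← matches the target
  (m₁,m₂)=(-1,3/2): CG² = 1/7, CG = +√(1/7)
Pairs with CG² = 4/7: (0,1/2): +√(4/7)

(0,1/2): +√(4/7)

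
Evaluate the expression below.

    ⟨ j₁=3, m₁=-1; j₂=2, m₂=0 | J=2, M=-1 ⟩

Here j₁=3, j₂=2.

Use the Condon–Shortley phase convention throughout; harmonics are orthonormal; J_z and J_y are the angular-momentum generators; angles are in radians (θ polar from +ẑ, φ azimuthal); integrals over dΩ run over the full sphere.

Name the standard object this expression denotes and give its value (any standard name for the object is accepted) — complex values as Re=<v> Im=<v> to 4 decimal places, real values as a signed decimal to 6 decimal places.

This is a Clebsch–Gordan (vector-coupling) coefficient.
triangle: 3!*3!*1!/8! = 36/40320
(j±m)!: 2!*4!*2!*2!*1!*3! = 1152
prefactor² = (2J+1)*Δ*N² = 36/7
  k=1: −1/(1!*2!*3!*1!*0!*0!) = -1/12
  k=2: +1/(2!*1!*2!*0!*1!*1!) = 1/4
Σ = 1/6  ⇒  CG² = 36/7*(1/6)² = 1/7
CG = +√(1/7) = +0.377964

Clebsch–Gordan coefficient, +√(1/7) ≈ +0.377964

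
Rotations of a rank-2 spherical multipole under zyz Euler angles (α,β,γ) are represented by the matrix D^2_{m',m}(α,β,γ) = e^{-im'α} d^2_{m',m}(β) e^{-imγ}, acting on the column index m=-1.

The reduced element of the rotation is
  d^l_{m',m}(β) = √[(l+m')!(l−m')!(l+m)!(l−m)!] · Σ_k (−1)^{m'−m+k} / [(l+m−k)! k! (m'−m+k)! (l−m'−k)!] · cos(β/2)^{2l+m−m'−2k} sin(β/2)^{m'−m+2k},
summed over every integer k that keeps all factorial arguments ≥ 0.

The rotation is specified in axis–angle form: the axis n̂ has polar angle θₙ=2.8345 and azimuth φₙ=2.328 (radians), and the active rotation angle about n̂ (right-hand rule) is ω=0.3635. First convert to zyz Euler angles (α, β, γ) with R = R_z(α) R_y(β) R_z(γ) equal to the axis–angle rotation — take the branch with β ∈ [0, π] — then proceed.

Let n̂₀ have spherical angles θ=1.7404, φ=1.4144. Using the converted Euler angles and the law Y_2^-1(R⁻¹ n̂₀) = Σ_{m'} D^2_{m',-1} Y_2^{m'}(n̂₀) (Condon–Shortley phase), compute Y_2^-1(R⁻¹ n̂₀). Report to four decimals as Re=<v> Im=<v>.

Re=0.0131 Im=0.0721

Axis–angle → zyz. n̂ = (sinθₙcosφₙ, sinθₙsinφₙ, cosθₙ) = (-0.207640, +0.219691, -0.953216), ω = 0.3635.
R = I cosω + sinω [n̂]ₓ + (1−cosω) n̂n̂ᵀ gives
  R = [+0.937475, +0.335933, +0.091044; -0.341895, +0.937812, +0.060142; -0.065178, -0.087509, +0.994029]
β = atan2(√(R₁₃²+R₂₃²), R₃₃) = 0.109332; α = atan2(R₂₃, R₁₃) mod 2π = 0.583783; γ = atan2(R₃₂, −R₃₁) mod 2π = 5.352561
Need the full column D^2_{m',-1} for m'=−2..2 at α=0.5838, β=0.1093, γ=5.3526.
cos(β/2)=0.998506, sin(β/2)=0.054639
d^2_{-2,-1}: single k=1 term ⇒ +0.108789;  D = +0.105749+0.025536i
d^2_{-1,-1}: k∈[0..1] ⇒ +0.994038 -0.008930 = +0.985109;  D = +0.926447-0.334867i
d^2_{0,-1}: k∈[0..1] ⇒ -0.133239 +0.000399 = -0.132840;  D = -0.079350+0.106537i
d^2_{1,-1}: k∈[0..1] ⇒ +0.008930 -0.000009 = +0.008921;  D = +0.000503-0.008906i
d^2_{2,-1}: single k=0 term ⇒ -0.000326;  D = +0.000164+0.000281i
Y_2^{m'}(θ=1.7404,φ=1.4144) and Σ D·Y over m':
  (+0.1057+0.0255i)·(-0.3571-0.1155i)  (+0.9264-0.3349i)·(-0.0200+0.1270i)  (-0.0793+0.1065i)·(-0.2884+0.0000i)  (+0.0005-0.0089i)·(+0.0200+0.1270i)  (+0.0002+0.0003i)·(-0.3571+0.1155i)
Y_2^-1(R⁻¹ n̂) = +0.013095+0.072071i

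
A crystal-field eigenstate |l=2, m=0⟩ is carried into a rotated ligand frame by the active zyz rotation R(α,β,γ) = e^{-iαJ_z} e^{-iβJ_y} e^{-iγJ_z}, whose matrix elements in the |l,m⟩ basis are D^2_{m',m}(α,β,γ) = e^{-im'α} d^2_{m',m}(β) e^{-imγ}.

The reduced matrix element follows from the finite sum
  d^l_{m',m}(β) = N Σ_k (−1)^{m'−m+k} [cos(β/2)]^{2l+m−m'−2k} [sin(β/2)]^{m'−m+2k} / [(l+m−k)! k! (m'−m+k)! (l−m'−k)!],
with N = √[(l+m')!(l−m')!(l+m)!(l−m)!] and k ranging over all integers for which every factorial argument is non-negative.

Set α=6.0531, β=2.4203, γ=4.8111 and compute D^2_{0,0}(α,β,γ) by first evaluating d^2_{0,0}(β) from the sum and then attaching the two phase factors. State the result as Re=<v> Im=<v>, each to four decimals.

Split into d^2_{0,0}(β=2.4203) × two z-phases.
c=cos(2.420300/2)=0.352879, s=sin(2.420300/2)=0.935669; N=√[2·2·2·2]=4.000000
k: max(0,(0)−(0))=0 … min(2+(0),2−(0))=2
  k=0: (−1)^0·4.0000/(4)·0.3529^4·0.9357^0 = +0.015506
  k=1: (−1)^1·4.0000/(1)·0.3529^2·0.9357^2 = -0.436070
  k=2: (−1)^2·4.0000/(4)·0.3529^0·0.9357^4 = +0.766459
d^2_{0,0}(2.4203) = +0.015506 -0.436070 +0.766459 = +0.345895
D = (+1.000000+0.000000i)·(+0.345895)·(+1.000000+0.000000i) = +0.345895+0.000000i

Re=0.3459 Im=0.0000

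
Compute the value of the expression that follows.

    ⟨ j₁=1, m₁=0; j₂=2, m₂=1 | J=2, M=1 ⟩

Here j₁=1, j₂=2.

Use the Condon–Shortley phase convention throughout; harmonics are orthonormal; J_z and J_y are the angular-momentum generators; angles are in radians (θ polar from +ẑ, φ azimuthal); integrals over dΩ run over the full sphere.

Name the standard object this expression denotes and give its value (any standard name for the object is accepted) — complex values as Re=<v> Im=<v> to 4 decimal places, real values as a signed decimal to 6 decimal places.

This is a Clebsch–Gordan (vector-coupling) coefficient.
√[5·1!1!3!/6! · 1!1!3!1!3!1!] = √(3/2)
  +(−1)^0/∏(0,1,1,3,0,0)! = 1/6  (running 1/6)
  +(−1)^1/∏(1,0,0,2,1,1)! = -1/2  (running -1/3)
⟨..|..⟩ = √(3/2)·(-1/3) = -0.408248

Clebsch–Gordan coefficient, −√(1/6) ≈ -0.408248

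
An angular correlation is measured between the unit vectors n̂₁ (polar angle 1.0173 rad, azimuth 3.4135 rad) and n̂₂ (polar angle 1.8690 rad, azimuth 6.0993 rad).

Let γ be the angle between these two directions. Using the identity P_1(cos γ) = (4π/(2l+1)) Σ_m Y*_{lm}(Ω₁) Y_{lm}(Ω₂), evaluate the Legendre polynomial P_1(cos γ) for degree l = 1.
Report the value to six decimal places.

-0.884577

Addition theorem: P_1(cos γ) = (4π/3) Σ_m Y*_{lm}(Ω₁) Y_{lm}(Ω₂), m = −1…1:
  [-1]  conj(Y_{1,-1})(Ω₁) = -0.283111-0.078935i ; Y_{1,-1}(Ω₂) = +0.324678+0.060386i ; Δ = -0.087153-0.042724i
  [+0]  conj(Y_{1,0})(Ω₁) = +0.256841-0.000000i ; Y_{1,0}(Ω₂) = -0.143553+0.000000i ; Δ = -0.036870+0.000000i
  [+1]  conj(Y_{1,1})(Ω₁) = +0.283111-0.078935i ; Y_{1,1}(Ω₂) = -0.324678+0.060386i ; Δ = -0.087153+0.042724i
Total Σ_m = -0.211177+0.000000i. Multiply by 4.188790: -0.884577+0.000000i. P_1(cos γ) = -0.884577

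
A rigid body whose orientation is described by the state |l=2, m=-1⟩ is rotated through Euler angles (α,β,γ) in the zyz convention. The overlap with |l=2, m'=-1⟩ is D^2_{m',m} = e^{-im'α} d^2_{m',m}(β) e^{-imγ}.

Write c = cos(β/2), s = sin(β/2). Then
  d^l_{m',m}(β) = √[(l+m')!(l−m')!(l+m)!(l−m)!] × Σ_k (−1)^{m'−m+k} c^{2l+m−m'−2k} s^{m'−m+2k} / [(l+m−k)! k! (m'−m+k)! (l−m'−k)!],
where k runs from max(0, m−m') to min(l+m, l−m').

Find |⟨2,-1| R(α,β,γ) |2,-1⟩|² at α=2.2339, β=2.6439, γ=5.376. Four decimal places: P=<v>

Split into d^2_{-1,-1}(β=2.6439) × two z-phases.
Half-angle: c=0.246286, s=0.969197. N=√(1·6·1·6)=6.000000
The bounds max(0,m−m')=0 and min(l+m,l−m')=1 give 2 terms
  k=0: (−1)^0·6.0000/(6)·0.2463^4·0.9692^0 = +0.003679
  k=1: (−1)^1·6.0000/(2)·0.2463^2·0.9692^2 = -0.170933
d^2_{-1,-1}(2.6439) = +0.003679 -0.170933 = -0.167253
|D^2_{-1,-1}|² = |d^2_{-1,-1}(β)|² = (-0.167253)² = 0.027974 (the z-rotation phases have unit modulus)

P=0.0280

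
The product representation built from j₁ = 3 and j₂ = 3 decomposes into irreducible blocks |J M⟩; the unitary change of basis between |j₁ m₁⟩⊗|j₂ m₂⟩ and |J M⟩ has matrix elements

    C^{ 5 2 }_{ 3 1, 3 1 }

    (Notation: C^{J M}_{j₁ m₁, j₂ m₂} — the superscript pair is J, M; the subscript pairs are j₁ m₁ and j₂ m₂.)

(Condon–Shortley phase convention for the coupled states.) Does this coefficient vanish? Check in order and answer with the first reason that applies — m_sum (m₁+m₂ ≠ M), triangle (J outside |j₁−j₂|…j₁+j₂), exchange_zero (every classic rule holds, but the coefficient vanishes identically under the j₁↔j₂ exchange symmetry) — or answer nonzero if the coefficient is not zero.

exchange_zero

m-sum: m₁+m₂ = 1+1 = 2, M = 2  ✓
triangle: |j₁−j₂| = 0 ≤ J = 5 ≤ j₁+j₂ = 6  ✓
exchange: j₁=j₂ and m₁=m₂, and (−1)^(j₁+j₂−J) = (−1)^1 = −1 forces ⟨j₁m₁;j₂m₂|JM⟩ = −⟨j₂m₂;j₁m₁|JM⟩ = −⟨j₁m₁;j₂m₂|JM⟩ ⇒ the coefficient vanishes identically
Racah sum check: Σ_k collapses to 0 ⇒ CG = 0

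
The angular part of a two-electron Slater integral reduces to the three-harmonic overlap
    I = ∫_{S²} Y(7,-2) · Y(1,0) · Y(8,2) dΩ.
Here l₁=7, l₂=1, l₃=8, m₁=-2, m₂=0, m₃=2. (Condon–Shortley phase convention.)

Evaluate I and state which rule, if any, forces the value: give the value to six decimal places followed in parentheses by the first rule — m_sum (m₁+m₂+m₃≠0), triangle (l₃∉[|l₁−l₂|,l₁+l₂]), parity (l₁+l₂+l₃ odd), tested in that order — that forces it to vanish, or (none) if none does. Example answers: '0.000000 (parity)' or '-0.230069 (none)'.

0.237007 (none)

Checks pass: Σm=0; 16 even; l₃=8∈[6,8].
(2·7+1)(2·1+1)(2·8+1) = 765
Δ: 0! 14! 2! / 17! → 1/2040
sum: t=0:+1/25401600 = 1/25401600
3j²(7 1 8; 0 0 0) = Δ·Π!·Σ² = 8/255  (sign +1)
sum: t=0:+1/43545600 = 1/43545600
3j²(7 1 8; -2 0 2) = Δ·Π!·Σ² = 1/34  (sign +1)
combine: 4πI² = 765·8/255·1/34 = 12/17
take √, sign +1: I = 0.23700703
No selection rule forces the value: the integral is nonzero (none).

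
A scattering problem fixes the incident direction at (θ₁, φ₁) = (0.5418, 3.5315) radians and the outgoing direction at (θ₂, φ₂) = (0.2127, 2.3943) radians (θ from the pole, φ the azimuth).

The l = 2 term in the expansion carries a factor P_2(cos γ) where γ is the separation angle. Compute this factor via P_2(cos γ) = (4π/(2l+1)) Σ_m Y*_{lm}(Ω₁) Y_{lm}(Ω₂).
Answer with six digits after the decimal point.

Addition theorem: P_2(cos γ) = (4π/5) Σ_m Y*_{lm}(Ω₁) Y_{lm}(Ω₂), m = −2…2:
  m=-2: (+0.073038+0.072227i) × (+0.001311+0.017164i) = -0.001144+0.001348i  (running Σ = -0.001144+0.001348i)
  m=-1: (-0.315712-0.129741i) × (-0.116932-0.108344i) = +0.022860+0.049376i  (running Σ = +0.021716+0.050724i)
  m=0: (+0.379172-0.000000i) × (+0.588619+0.000000i) = +0.223188+0.000000i  (running Σ = +0.244904+0.050724i)
  m=1: (+0.315712-0.129741i) × (+0.116932-0.108344i) = +0.022860-0.049376i  (running Σ = +0.267764+0.001348i)
  m=2: (+0.073038-0.072227i) × (+0.001311-0.017164i) = -0.001144-0.001348i  (running Σ = +0.266620-0.000000i)
Total Σ_m = +0.266620-0.000000i. Multiply by 2.513274: +0.670089-0.000000i. P_2(cos γ) = 0.670089

0.670089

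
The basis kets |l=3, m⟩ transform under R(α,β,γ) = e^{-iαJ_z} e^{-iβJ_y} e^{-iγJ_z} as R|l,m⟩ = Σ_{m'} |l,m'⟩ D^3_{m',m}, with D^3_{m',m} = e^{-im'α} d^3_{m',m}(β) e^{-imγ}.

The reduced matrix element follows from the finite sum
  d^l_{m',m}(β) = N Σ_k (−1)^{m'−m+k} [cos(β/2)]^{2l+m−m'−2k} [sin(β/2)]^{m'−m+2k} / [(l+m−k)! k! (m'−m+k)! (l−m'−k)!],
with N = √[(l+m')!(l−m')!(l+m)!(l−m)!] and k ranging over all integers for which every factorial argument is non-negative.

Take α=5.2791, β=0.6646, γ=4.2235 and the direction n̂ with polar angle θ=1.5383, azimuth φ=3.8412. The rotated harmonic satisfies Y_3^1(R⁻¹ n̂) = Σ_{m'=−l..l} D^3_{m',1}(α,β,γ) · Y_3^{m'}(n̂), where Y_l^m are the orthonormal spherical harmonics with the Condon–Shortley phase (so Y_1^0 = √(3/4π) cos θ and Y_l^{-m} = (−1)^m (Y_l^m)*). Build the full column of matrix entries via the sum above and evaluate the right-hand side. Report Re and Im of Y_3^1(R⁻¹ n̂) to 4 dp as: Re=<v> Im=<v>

Re=0.2544 Im=0.1644

Need the full column D^3_{m',1} for m'=−3..3 at α=5.2791, β=0.6646, γ=4.2235.
cos(β/2)=0.945295, sin(β/2)=0.326218
d^3_{-3,1}: single k=4 term ⇒ +0.039193;  D = +0.022716-0.031939i
d^3_{-2,1}: k∈[3..4] ⇒ +0.185462 -0.011044 = +0.174419;  D = +0.174187+0.008981i
d^3_{-1,1}: k∈[2..4] ⇒ +0.509842 -0.080957 +0.001205 = +0.430090;  D = +0.211908+0.374263i
d^3_{0,1}: k∈[1..3] ⇒ +0.852971 -0.304746 +0.012098 = +0.560323;  D = -0.263153+0.494684i
d^3_{1,1}: k∈[0..2] ⇒ +0.713515 -0.679790 +0.060718 = +0.094443;  D = -0.094157+0.007342i
d^3_{2,1}: k∈[0..1] ⇒ -0.778653 +0.185462 = -0.593190;  D = +0.356404+0.474185i
d^3_{3,1}: single k=0 term ⇒ +0.329102;  D = +0.115796-0.308057i
Y_3^{m'}(θ=1.5383,φ=3.8412) and Σ D·Y over m':
  (+0.0227-0.0319i)·(+0.2099+0.3598i)  (+0.1742+0.0090i)·(+0.0057-0.0327i)  (+0.2119+0.3743i)·(+0.2458-0.2069i)  (-0.2632+0.4947i)·(-0.0363+0.0000i)  (-0.0942+0.0073i)·(-0.2458-0.2069i)  (+0.3564+0.4742i)·(+0.0057+0.0327i)  (+0.1158-0.3081i)·(-0.2099+0.3598i)
Y_3^1(R⁻¹ n̂) = +0.254352+0.164359i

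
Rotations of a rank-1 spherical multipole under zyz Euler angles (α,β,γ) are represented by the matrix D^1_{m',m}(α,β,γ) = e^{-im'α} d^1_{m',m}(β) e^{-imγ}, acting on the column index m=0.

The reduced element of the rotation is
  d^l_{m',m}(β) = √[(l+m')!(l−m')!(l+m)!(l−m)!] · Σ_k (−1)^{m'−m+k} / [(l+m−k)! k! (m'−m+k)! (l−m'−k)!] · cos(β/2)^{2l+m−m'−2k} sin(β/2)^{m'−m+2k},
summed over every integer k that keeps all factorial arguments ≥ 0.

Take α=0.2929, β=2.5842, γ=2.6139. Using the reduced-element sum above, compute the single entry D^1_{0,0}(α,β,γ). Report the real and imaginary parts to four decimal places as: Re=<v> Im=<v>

Re=-0.8486 Im=0.0000

First d^1_{0,0}(β=2.5842), then the phase factors e^{-i(0)α} and e^{-i(0)γ}:
With c≡cos(β/2)=0.275103 and s≡sin(β/2)=0.961415, N=[1·1·1·1]^{1/2}=1.000000
k: max(0,(0)−(0))=0 … min(1+(0),1−(0))=1
  k=0: (−1)^0·1.0000/(1)·0.2751^2·0.9614^0 = +0.075681
  k=1: (−1)^1·1.0000/(1)·0.2751^0·0.9614^2 = -0.924319
d^1_{0,0}(2.5842) = +0.075681 -0.924319 = -0.848637
Attach z-rotation phases: D = e^{-i(0)(0.2929)}·(-0.848637)·e^{-i(0)(2.6139)} = -0.848637+0.000000i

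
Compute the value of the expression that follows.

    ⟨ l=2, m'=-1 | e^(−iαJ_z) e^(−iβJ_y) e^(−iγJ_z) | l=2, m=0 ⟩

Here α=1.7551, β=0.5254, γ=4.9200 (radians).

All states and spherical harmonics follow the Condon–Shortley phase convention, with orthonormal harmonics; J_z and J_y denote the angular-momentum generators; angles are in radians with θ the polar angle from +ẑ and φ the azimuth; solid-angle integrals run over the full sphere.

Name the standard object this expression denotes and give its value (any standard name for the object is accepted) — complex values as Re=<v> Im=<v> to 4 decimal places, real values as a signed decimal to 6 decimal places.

This is a Wigner D-matrix element — the rotation-matrix element ⟨l m'| R(α,β,γ) |l m⟩ in the angular-momentum basis.
Split into d^2_{-1,0}(β=0.5254) × two z-phases.
With c≡cos(β/2)=0.965692 and s≡sin(β/2)=0.259689, N=[1·6·2·2]^{1/2}=4.898979
Admissible k: 1..2 (factorial args all ≥0)
  k=1: (−1)^0·4.8990/(2)·0.9657^3·0.2597^1 = +0.572856
  k=2: (−1)^1·4.8990/(2)·0.9657^1·0.2597^3 = -0.041426
d^2_{-1,0}(0.5254) = +0.572856 -0.041426 = +0.531430
Phases: e^{-i·(-1)·1.7551}=-0.183262+0.983064i, e^{-i·(0)·4.9200}=+1.000000+0.000000i ⇒ D=-0.097391+0.522429i

Wigner D-matrix element, Re=-0.0974 Im=0.5224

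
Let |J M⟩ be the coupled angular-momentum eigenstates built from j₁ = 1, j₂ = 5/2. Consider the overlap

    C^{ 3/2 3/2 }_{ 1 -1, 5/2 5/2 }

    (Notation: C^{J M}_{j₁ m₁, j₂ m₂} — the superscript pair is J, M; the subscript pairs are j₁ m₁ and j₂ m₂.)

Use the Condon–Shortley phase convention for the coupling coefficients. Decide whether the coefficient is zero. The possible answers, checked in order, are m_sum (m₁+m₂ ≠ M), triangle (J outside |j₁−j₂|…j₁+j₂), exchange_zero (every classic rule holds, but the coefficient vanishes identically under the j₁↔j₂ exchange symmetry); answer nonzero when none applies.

nonzero

m-sum: m₁+m₂ = -1+5/2 = 3/2, M = 3/2  ✓
triangle: |j₁−j₂| = 3/2 ≤ J = 3/2 ≤ j₁+j₂ = 7/2  ✓
exchange: j₁≠j₂ or m₁≠m₂ — the exchange symmetry imposes no constraint here
value check: CG = +√(2/3) = +0.816497 ≠ 0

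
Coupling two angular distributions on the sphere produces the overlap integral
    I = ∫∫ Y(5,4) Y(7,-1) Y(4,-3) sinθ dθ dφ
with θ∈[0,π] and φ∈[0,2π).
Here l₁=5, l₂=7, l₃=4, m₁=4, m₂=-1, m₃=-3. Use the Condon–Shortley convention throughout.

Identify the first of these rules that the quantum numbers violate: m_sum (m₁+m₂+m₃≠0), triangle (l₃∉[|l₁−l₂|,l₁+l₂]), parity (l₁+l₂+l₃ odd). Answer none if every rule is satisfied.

none

m₁+m₂+m₃ = 4 − 1 − 3 = 0  ✓
triangle: |5−7|=2 ≤ l₃=4 ≤ 5+7=12  ✓
parity: l₁+l₂+l₃ = 16 is even  ✓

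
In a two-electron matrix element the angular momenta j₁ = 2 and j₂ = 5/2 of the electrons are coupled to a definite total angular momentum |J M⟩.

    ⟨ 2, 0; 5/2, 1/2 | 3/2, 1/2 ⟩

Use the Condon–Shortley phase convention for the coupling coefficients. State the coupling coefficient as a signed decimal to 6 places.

triangle: 3!×1!×2!/7! = 12/5040
(j±m)!: 2!×2!×3!×2!×2!×1! = 96
prefactor² = (2J+1)×Δ×N² = 32/35
  k=1: −1/(1!×2!×1!×2!×0!×0!) = -1/4
  k=2: +1/(2!×1!×0!×1!×1!×1!) = 1/2
Σ = 1/4  ⇒  CG² = 32/35×(1/4)² = 2/35
CG = +√(2/35) = +0.239046

+0.239046  (= +√(2/35))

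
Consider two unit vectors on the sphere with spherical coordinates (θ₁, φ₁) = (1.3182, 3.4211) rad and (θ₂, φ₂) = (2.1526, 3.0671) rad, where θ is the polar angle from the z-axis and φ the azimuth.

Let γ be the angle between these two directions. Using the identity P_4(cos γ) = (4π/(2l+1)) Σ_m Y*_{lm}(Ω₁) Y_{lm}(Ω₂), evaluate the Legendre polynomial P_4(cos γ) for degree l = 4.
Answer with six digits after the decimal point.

Term-by-term m-sum for l=4 (normalisation 4π/9 = 1.396263):
  [-4]  conj(Y_{4,-4})(Ω₁) = (0.170161, 0.349785) ; Y_{4,-4}(Ω₂) = (0.206112, 0.063300) ; Δ = (0.012931, 0.082866)
  [-3]  conj(Y_{4,-3})(Ω₁) = (-0.189853, -0.211177) ; Y_{4,-3}(Ω₂) = (0.391150, 0.088898) ; Δ = (-0.055488, -0.099479)
  [-2]  conj(Y_{4,-2})(Ω₁) = (-0.149638, -0.093610) ; Y_{4,-2}(Ω₂) = (0.257216, 0.038607) ; Δ = (-0.034875, -0.029855)
  [-1]  conj(Y_{4,-1})(Ω₁) = (0.282005, 0.080941) ; Y_{4,-1}(Ω₂) = (-0.191931, -0.014324) ; Δ = (-0.052966, -0.019575)
  [+0]  conj(Y_{4,0})(Ω₁) = (0.133582, -0.000000) ; Y_{4,0}(Ω₂) = (-0.303364, 0.000000) ; Δ = (-0.040524, 0.000000)
  [+1]  conj(Y_{4,1})(Ω₁) = (-0.282005, 0.080941) ; Y_{4,1}(Ω₂) = (0.191931, -0.014324) ; Δ = (-0.052966, 0.019575)
  [+2]  conj(Y_{4,2})(Ω₁) = (-0.149638, 0.093610) ; Y_{4,2}(Ω₂) = (0.257216, -0.038607) ; Δ = (-0.034875, 0.029855)
  [+3]  conj(Y_{4,3})(Ω₁) = (0.189853, -0.211177) ; Y_{4,3}(Ω₂) = (-0.391150, 0.088898) ; Δ = (-0.055488, 0.099479)
  [+4]  conj(Y_{4,4})(Ω₁) = (0.170161, -0.349785) ; Y_{4,4}(Ω₂) = (0.206112, -0.063300) ; Δ = (0.012931, -0.082866)
Σ over m = (-0.301320, 0.000000); ×(4π/9) → (-0.420722, 0.000000). Real part: -0.420722

-0.420722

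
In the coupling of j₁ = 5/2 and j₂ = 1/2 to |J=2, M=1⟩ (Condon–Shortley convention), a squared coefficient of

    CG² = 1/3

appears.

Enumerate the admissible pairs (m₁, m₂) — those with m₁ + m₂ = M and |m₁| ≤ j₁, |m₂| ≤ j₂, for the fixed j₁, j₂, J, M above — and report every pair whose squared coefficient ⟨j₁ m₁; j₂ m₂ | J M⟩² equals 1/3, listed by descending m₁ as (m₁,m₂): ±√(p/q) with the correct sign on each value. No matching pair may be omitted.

(1/2,1/2): −√(1/3)

Admissible pairs with m₁+m₂ = M = 1: (1/2,1/2), (3/2,-1/2)
  (m₁,m₂)=(3/2,-1/2): CG² = 2/3, CG = +√(2/3)
  (m₁,m₂)=(1/2,1/2): CG² = 1/3, CG = −√(1/3)   ← matches the target
Pairs with CG² = 1/3: (1/2,1/2): −√(1/3)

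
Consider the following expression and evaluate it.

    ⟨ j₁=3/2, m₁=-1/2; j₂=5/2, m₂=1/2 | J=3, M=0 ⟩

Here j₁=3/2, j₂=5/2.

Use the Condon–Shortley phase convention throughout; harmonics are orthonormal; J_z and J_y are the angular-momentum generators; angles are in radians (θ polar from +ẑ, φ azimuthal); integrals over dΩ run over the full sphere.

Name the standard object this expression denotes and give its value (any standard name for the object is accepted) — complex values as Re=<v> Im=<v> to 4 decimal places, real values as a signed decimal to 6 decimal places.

Clebsch–Gordan coefficient, −√(1/5) ≈ -0.447214

This is a Clebsch–Gordan (vector-coupling) coefficient.
√[7·1!2!4!/8! · 1!2!3!2!3!3!] = √(36/5)
  +(−1)^0/∏(0,1,2,3,0,1)! = 1/12  (running 1/12)
  +(−1)^1/∏(1,0,1,2,1,2)! = -1/4  (running -1/6)
⟨..|..⟩ = √(36/5)·(-1/6) = -0.447214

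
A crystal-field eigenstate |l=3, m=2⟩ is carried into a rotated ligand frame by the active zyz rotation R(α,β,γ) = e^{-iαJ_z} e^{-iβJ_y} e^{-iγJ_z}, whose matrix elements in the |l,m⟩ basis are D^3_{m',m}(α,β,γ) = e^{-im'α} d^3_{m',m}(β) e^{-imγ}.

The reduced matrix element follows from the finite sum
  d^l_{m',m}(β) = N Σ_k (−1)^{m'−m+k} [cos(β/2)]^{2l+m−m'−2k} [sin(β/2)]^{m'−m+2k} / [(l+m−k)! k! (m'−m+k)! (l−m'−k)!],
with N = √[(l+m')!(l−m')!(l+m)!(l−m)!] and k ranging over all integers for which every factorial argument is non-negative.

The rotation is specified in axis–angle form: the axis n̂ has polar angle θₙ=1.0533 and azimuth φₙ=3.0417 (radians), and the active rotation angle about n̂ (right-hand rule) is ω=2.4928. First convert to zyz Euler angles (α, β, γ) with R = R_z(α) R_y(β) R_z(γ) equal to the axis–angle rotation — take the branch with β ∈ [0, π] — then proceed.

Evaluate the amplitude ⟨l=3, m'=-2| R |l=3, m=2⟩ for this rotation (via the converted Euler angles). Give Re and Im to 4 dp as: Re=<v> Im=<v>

Re=0.3939 Im=-0.1664

Axis–angle → zyz. n̂ = (sinθₙcosφₙ, sinθₙsinφₙ, cosθₙ) = (-0.864728, +0.086668, +0.494706), ω = 2.4928.
R = I cosω + sinω [n̂]ₓ + (1−cosω) n̂n̂ᵀ gives
  R = [+0.546762, -0.433575, -0.716285; +0.164252, -0.783317, +0.599529; -0.821019, -0.445451, -0.357073]
β = atan2(√(R₁₃²+R₂₃²), R₃₃) = 1.935928; α = atan2(R₂₃, R₁₃) mod 2π = 2.444695; γ = atan2(R₃₂, −R₃₁) mod 2π = 5.786073
First d^3_{-2,2}(β=1.9359), then the phase factors e^{-i(-2)α} and e^{-i(2)γ}:
c=cos(1.935928/2)=0.566978, s=sin(1.935928/2)=0.823733; N=√[1·120·120·1]=120.000000
Admissible k: 4..5 (factorial args all ≥0)
  k=4: (−1)^0·120.0000/(24)·0.5670^2·0.8237^4 = +0.740028
  k=5: (−1)^1·120.0000/(120)·0.5670^0·0.8237^6 = -0.312406
d^3_{-2,2}(1.9359) = +0.740028 -0.312406 = +0.427622
Phases: e^{-i·(-2)·2.4447}=+0.176079-0.984376i, e^{-i·(2)·5.7861}=+0.545153+0.838336i ⇒ D=+0.393937-0.166355i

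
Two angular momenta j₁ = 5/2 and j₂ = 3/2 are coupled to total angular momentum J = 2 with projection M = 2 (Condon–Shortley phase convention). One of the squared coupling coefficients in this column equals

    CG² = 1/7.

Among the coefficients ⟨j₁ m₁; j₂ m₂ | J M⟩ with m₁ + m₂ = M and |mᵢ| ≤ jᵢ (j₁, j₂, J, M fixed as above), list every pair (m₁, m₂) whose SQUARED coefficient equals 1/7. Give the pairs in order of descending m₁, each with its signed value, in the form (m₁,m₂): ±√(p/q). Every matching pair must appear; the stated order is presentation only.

(1/2,3/2): +√(1/7)

Admissible pairs with m₁+m₂ = M = 2: (1/2,3/2), (3/2,1/2), (5/2,-1/2)
  (m₁,m₂)=(5/2,-1/2): CG² = 10/21, CG = +√(10/21)
  (m₁,m₂)=(3/2,1/2): CG² = 8/21, CG = −√(8/21)
  (m₁,m₂)=(1/2,3/2): CG² = 1/7, CG = +√(1/7)   ← matches the target
Pairs with CG² = 1/7: (1/2,3/2): +√(1/7)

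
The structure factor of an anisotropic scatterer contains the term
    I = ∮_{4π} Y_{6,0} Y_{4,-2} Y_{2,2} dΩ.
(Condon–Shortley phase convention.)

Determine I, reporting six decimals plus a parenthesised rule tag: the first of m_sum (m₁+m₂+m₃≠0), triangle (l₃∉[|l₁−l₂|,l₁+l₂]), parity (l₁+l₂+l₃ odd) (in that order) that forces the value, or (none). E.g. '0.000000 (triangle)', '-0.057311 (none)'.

0.061597 (none)

Checks pass: Σm=0; 12 even; l₃=2∈[2,10].
(2·6+1)(2·4+1)(2·2+1) = 585
Δ: 8! 4! 0! / 13! → 1/6435
sum: t=4:+1/2304 = 1/2304
3j²(6 4 2; 0 0 0) = Δ·Π!·Σ² = 5/143  (sign +1)
sum: t=2:+1/34560 = 1/34560
3j²(6 4 2; 0 -2 2) = Δ·Π!·Σ² = 1/429  (sign +1)
combine: 4πI² = 585·5/143·1/429 = 75/1573
take √, sign +1: I = 0.06159725
No selection rule forces the value: the integral is nonzero (none).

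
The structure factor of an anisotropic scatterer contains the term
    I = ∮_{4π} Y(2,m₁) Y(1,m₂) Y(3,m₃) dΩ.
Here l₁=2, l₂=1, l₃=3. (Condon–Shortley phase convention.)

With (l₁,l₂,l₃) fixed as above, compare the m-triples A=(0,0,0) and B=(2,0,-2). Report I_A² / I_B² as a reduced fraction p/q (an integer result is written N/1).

9/5

l's match ⇒ only the (l;m) 3-j factors differ between A and B.
A: triangle coeff Δ(2,1,3) = 1/105; Σ_t [0,0]: t=0:+1/4 = 1/4; (3j)²=3/35 [(2 1 3; 0 0 0)], sign=-1
B: triangle coeff Δ(2,1,3) = 1/105; Σ_t [0,0]: t=0:+1/24 = 1/24; (3j)²=1/21 [(2 1 3; 2 0 -2)], sign=-1
I_A²/I_B² = (3/35)/(1/21) = 9/5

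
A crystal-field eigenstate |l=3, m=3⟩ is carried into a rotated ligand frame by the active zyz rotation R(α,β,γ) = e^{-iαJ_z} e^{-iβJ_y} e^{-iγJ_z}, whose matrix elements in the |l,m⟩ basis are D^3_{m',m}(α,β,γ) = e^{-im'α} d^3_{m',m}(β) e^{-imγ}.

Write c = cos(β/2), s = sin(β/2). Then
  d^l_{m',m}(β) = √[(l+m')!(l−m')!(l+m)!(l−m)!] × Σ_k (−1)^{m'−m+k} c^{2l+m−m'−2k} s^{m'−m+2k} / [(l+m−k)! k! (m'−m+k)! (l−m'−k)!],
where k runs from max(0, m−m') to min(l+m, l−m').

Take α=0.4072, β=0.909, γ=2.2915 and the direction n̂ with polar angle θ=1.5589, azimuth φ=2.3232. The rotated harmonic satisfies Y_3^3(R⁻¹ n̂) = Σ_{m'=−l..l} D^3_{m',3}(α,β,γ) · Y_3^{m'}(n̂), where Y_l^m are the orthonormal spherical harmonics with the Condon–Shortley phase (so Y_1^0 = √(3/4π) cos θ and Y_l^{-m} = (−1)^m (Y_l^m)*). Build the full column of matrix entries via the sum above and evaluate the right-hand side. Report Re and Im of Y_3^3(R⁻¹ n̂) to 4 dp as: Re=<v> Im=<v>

Re=-0.0336 Im=0.3743

Need the full column D^3_{m',3} for m'=−3..3 at α=0.4072, β=0.9090, γ=2.2915.
cos(β/2)=0.898481, sin(β/2)=0.439013
d^3_{-3,3}: single k=6 term ⇒ +0.007159;  D = +0.005784+0.004219i
d^3_{-2,3}: single k=5 term ⇒ +0.035890;  D = +0.035001+0.007940i
d^3_{-1,3}: single k=4 term ⇒ +0.116138;  D = +0.114175-0.021262i
d^3_{0,3}: single k=3 term ⇒ +0.274457;  D = +0.227856-0.152997i
d^3_{1,3}: single k=2 term ⇒ +0.486447;  D = +0.263436-0.408940i
d^3_{2,3}: single k=1 term ⇒ +0.629646;  D = +0.103472-0.621086i
d^3_{3,3}: single k=0 term ⇒ +0.526081;  D = -0.126133-0.510736i
Y_3^{m'}(θ=1.5589,φ=2.3232) and Σ D·Y over m':
  (+0.0058+0.0042i)·(+0.3227-0.2644i)  (+0.0350+0.0079i)·(-0.0008+0.0121i)  (+0.1142-0.0213i)·(+0.2207+0.2358i)  (+0.2279-0.1530i)·(-0.0133+0.0000i)  (+0.2634-0.4089i)·(-0.2207+0.2358i)  (+0.1035-0.6211i)·(-0.0008-0.0121i)  (-0.1261-0.5107i)·(-0.3227-0.2644i)
Y_3^3(R⁻¹ n̂) = -0.033635+0.374251i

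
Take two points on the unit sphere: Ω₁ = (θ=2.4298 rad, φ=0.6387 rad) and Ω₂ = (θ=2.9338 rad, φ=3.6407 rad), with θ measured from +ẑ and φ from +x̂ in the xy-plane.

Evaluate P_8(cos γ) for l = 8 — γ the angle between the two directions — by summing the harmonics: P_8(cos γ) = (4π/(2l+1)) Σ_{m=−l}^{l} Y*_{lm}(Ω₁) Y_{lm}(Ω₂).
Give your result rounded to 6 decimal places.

Term-by-term m-sum for l=8 (normalisation 4π/17 = 0.739198):
  term(m=-8) = 0.00000 + 0.00000j   from Y*(Ω₁)=0.00661 - 0.01575j, Y(Ω₂)=-0.00000 + 0.00000j
  term(m=-7) = -0.00000 - 0.00000j   from Y*(Ω₁)=0.01894 + 0.07690j, Y(Ω₂)=-0.00003 + 0.00001j
  term(m=-6) = 0.00006 + 0.00006j   from Y*(Ω₁)=-0.17128 - 0.14154j, Y(Ω₂)=-0.00038 - 0.00006j
  term(m=-5) = -0.00106 - 0.00089j   from Y*(Ω₁)=0.40944 + 0.02127j, Y(Ω₂)=-0.00270 - 0.00203j
  term(m=-4) = 0.00852 + 0.00532j   from Y*(Ω₁)=-0.38255 + 0.25436j, Y(Ω₂)=-0.00903 - 0.01992j
  term(m=-3) = -0.01599 - 0.00712j   from Y*(Ω₁)=0.05697 - 0.15838j, Y(Ω₂)=0.00763 - 0.10371j
  term(m=-2) = -0.09703 - 0.02781j   from Y*(Ω₁)=-0.08500 - 0.28135j, Y(Ω₂)=0.18606 - 0.28864j
  term(m=-1) = 0.21902 + 0.03077j   from Y*(Ω₁)=0.26200 + 0.19454j, Y(Ω₂)=0.59508 - 0.32440j
  term(m=+0) = 0.08408 + 0.00000j   from Y*(Ω₁)=0.20064 + 0.00000j, Y(Ω₂)=0.41908 + 0.00000j
  term(m=+1) = 0.21902 - 0.03077j   from Y*(Ω₁)=-0.26200 + 0.19454j, Y(Ω₂)=-0.59508 - 0.32440j
  term(m=+2) = -0.09703 + 0.02781j   from Y*(Ω₁)=-0.08500 + 0.28135j, Y(Ω₂)=0.18606 + 0.28864j
  term(m=+3) = -0.01599 + 0.00712j   from Y*(Ω₁)=-0.05697 - 0.15838j, Y(Ω₂)=-0.00763 - 0.10371j
  term(m=+4) = 0.00852 - 0.00532j   from Y*(Ω₁)=-0.38255 - 0.25436j, Y(Ω₂)=-0.00903 + 0.01992j
  term(m=+5) = -0.00106 + 0.00089j   from Y*(Ω₁)=-0.40944 + 0.02127j, Y(Ω₂)=0.00270 - 0.00203j
  term(m=+6) = 0.00006 - 0.00006j   from Y*(Ω₁)=-0.17128 + 0.14154j, Y(Ω₂)=-0.00038 + 0.00006j
  term(m=+7) = -0.00000 + 0.00000j   from Y*(Ω₁)=-0.01894 + 0.07690j, Y(Ω₂)=0.00003 + 0.00001j
  term(m=+8) = 0.00000 - 0.00000j   from Y*(Ω₁)=0.00661 + 0.01575j, Y(Ω₂)=-0.00000 - 0.00000j
Σ over m = 0.31112 - 0.00000j; ×(4π/17) → 0.22998 - 0.00000j. Real part: 0.229982

0.229982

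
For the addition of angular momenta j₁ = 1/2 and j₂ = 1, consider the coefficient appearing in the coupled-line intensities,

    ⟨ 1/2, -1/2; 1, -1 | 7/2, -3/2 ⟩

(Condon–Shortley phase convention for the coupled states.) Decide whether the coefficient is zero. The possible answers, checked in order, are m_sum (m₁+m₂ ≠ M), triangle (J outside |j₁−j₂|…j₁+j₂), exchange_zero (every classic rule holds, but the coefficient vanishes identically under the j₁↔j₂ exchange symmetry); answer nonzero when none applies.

triangle

m-sum: m₁+m₂ = -1/2+(-1) = -3/2, M = -3/2  ✓
triangle: need |j₁−j₂| ≤ J ≤ j₁+j₂, i.e. J ∈ [1/2, 3/2]; J = 7/2 is outside ✗ ⇒ coefficient is 0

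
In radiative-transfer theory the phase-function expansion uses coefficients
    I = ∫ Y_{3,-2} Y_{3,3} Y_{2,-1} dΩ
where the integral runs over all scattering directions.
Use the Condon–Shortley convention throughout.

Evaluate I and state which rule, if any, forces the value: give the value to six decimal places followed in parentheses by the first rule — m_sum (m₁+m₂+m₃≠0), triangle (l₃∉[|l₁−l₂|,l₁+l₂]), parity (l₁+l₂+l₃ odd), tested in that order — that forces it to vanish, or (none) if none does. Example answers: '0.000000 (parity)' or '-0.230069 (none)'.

m-sum 0 ✓  L=8 even ✓  0≤2≤6 ✓
Π(2lᵢ+1) = 7×7×5 = 245
triangle coeff Δ(3,3,2) = 1/3780
Σ_t [1,3]: t=1:−1/24 t=2:+1/4 t=3:−1/24 = 1/6
(3j)²=4/105 [(3 3 2; 0 0 0)], sign=+1
Σ_t [4,4]: t=4:+1/48 = 1/48
(3j)²=5/84 [(3 3 2; -2 3 -1)], sign=-1
⇒ 4πI² = 5/9
I = (-1)√(5/9/(4π)) = -0.21026104
No selection rule forces the value: the integral is nonzero (none).

-0.210261 (none)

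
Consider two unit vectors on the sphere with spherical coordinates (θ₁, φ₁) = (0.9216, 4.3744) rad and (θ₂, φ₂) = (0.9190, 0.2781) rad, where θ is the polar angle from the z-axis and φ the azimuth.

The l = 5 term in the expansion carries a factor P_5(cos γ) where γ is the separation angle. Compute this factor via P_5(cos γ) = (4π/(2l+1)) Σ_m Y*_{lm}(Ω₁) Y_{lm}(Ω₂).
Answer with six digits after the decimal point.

0.001489

Addition theorem: P_5(cos γ) = (4π/11) Σ_m Y*_{lm}(Ω₁) Y_{lm}(Ω₂), m = −5…5:
  [-5]  conj(Y_{5,-5})(Ω₁) = (-0.147799, 0.017694) ; Y_{5,-5}(Ω₂) = (0.026430, -0.145000) ; Δ = (-0.001341, 0.021898)
  [-4]  conj(Y_{5,-4})(Ω₁) = (0.077557, -0.348725) ; Y_{5,-4}(Ω₂) = (0.157376, -0.318927) ; Δ = (-0.099012, -0.079616)
  [-3]  conj(Y_{5,-3})(Ω₁) = (0.339822, 0.211553) ; Y_{5,-3}(Ω₂) = (0.269917, -0.297697) ; Δ = (0.154703, -0.044062)
  [-2]  conj(Y_{5,-2})(Ω₁) = (-0.048904, 0.039223) ; Y_{5,-2}(Ω₂) = (0.057360, -0.035659) ; Δ = (-0.001407, 0.003994)
  [-1]  conj(Y_{5,-1})(Ω₁) = (0.110961, 0.315701) ; Y_{5,-1}(Ω₂) = (-0.320280, 0.091439) ; Δ = (-0.064406, -0.090967)
  [+0]  conj(Y_{5,0})(Ω₁) = (-0.153299, -0.000000) ; Y_{5,0}(Ω₂) = (-0.158054, 0.000000) ; Δ = (0.024230, 0.000000)
  [+1]  conj(Y_{5,1})(Ω₁) = (-0.110961, 0.315701) ; Y_{5,1}(Ω₂) = (0.320280, 0.091439) ; Δ = (-0.064406, 0.090967)
  [+2]  conj(Y_{5,2})(Ω₁) = (-0.048904, -0.039223) ; Y_{5,2}(Ω₂) = (0.057360, 0.035659) ; Δ = (-0.001407, -0.003994)
  [+3]  conj(Y_{5,3})(Ω₁) = (-0.339822, 0.211553) ; Y_{5,3}(Ω₂) = (-0.269917, -0.297697) ; Δ = (0.154703, 0.044062)
  [+4]  conj(Y_{5,4})(Ω₁) = (0.077557, 0.348725) ; Y_{5,4}(Ω₂) = (0.157376, 0.318927) ; Δ = (-0.099012, 0.079616)
  [+5]  conj(Y_{5,5})(Ω₁) = (0.147799, 0.017694) ; Y_{5,5}(Ω₂) = (-0.026430, -0.145000) ; Δ = (-0.001341, -0.021898)
Σ over m = (0.001303, -0.000000); ×(4π/11) → (0.001489, -0.000000). Real part: 0.001489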